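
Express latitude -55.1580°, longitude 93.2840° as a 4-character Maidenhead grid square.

Shift to the Maidenhead origin (180°W, 90°S): lon 273.28, lat 34.84.
Field (20°×10°, letters A–R): 273.28/20 → 13 → N, 34.84/10 → 3 → D; chars ND.
Square (2°×1°, digits 0–9): 13.28/2 → 6, 4.84/1 → 4; chars 64.

ND64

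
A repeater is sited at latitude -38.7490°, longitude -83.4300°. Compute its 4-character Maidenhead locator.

Offset from 180°W / 90°S: lon 96.57°, lat 51.25°.
Field: lon ⌊96.57/20⌋ = 4 → E; lat ⌊51.25/10⌋ = 5 → F.
Square: lon ⌊16.57/2⌋ = 8; lat ⌊1.25/1⌋ = 1.

EF81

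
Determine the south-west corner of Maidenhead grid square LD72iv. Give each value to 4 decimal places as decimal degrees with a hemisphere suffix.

57.1250° S, 54.6667° E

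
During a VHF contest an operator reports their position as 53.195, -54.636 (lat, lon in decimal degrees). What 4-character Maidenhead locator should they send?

GO23

Add 180° to longitude and 90° to latitude: 125.36, 143.19.
Field (20°×10°, letters A–R): 125.36/20 → 6 → G, 143.19/10 → 14 → O; chars GO.
Square (2°×1°, digits 0–9): 5.36/2 → 2, 3.19/1 → 3; chars 23.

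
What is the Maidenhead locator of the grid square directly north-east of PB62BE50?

Longitude extended square 5; +1 → 6.
Latitude extended square 0; +1 → 1.

PB62be61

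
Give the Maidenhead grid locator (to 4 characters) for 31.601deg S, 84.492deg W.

Add 180° to longitude and 90° to latitude: 95.51, 58.40.
Field: 95.51/20 → 4 → E, 58.40/10 → 5 → F; chars EF.
Square: 15.51/2 → 7, 8.40/1 → 8; chars 78.

EF78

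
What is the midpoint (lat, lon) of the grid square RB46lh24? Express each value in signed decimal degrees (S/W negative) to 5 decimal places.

Field R=17, B=1: +17·20° lon, +1·10° lat → SW at lon 160°, lat -80°.
Square 4, 6: +4·2° lon, +6·1° lat → SW at lon 168°, lat -74°.
Subsquare l=11, h=7: +11·0.0833333° lon, +7·0.0416667° lat → SW at lon 168.917°, lat -73.7083°.
Extended square 2, 4: +2·0.00833333° lon, +4·0.00416667° lat → SW at lon 168.933°, lat -73.6917°.
Cell spans 0.00833333° lon × 0.00416667° lat. Centre is SW corner plus half of each.
latitude -73.68958, longitude 168.93750.

-73.68958, 168.93750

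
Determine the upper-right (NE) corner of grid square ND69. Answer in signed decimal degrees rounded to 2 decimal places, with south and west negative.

Field N=13, D=3: +13·20° lon, +3·10° lat → SW at lon 80°, lat -60°.
Square 6, 9: +6·2° lon, +9·1° lat → SW at lon 92°, lat -51°.
Cell spans 2° lon × 1° lat. NE corner is SW corner plus one full cell.
latitude -50.00, longitude 94.00.

-50.00, 94.00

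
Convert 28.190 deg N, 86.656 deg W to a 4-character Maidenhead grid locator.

EL68

Shift to the Maidenhead origin (180°W, 90°S): lon 93.34, lat 118.19.
Field: 93.34/20 → 4 → E, 118.19/10 → 11 → L; chars EL.
Square: 13.34/2 → 6, 8.19/1 → 8; chars 68.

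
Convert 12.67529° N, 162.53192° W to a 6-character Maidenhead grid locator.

AK82rq

Shift to the Maidenhead origin (180°W, 90°S): lon 17.4681, lat 102.6753.
Field: lon ⌊17.4681/20⌋ = 0 → A; lat ⌊102.6753/10⌋ = 10 → K.
Square: lon ⌊17.4681/2⌋ = 8; lat ⌊2.6753/1⌋ = 2.
Subsquare: lon ⌊1.4681/0.0833333⌋ = 17 → r; lat ⌊0.6753/0.0416667⌋ = 16 → q.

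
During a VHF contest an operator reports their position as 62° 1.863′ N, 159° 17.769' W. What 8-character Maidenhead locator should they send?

BP02ia47

Shift to the Maidenhead origin (180°W, 90°S): lon 20.70385, lat 152.03105.
Field: lon ⌊20.70385/20⌋ = 1 → B; lat ⌊152.03105/10⌋ = 15 → P.
Square: lon ⌊0.70385/2⌋ = 0; lat ⌊2.03105/1⌋ = 2.
Subsquare: lon ⌊0.70385/0.0833333⌋ = 8 → i; lat ⌊0.03105/0.0416667⌋ = 0 → a.
Extended square: lon ⌊0.03718/0.00833333⌋ = 4; lat ⌊0.03105/0.00416667⌋ = 7.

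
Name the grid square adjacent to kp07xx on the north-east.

KP18aa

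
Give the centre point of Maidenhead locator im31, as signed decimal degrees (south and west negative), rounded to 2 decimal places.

Field I=8, M=12: +8·20° lon, +12·10° lat → SW at lon -20°, lat 30°.
Square 3, 1: +3·2° lon, +1·1° lat → SW at lon -14°, lat 31°.
Cell spans 2° lon × 1° lat. Centre is SW corner plus half of each.
latitude 31.50, longitude -13.00.

31.50, -13.00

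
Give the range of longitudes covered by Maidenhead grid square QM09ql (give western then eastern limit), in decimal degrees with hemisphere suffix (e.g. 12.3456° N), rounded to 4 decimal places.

141.3333° E, 141.4167° E

Field Q=16, M=12: +16·20° lon, +12·10° lat → SW at lon 140°, lat 30°.
Square 0, 9: +0·2° lon, +9·1° lat → SW at lon 140°, lat 39°.
Subsquare q=16, l=11: +16·0.0833333° lon, +11·0.0416667° lat → SW at lon 141.333°, lat 39.4583°.
Cell spans 0.0833333° lon × 0.0416667° lat.
west 141.3333° E, east 141.4167° E.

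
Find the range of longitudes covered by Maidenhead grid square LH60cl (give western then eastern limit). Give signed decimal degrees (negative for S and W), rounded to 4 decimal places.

Field L=11, H=7: +11·20° lon, +7·10° lat → SW at lon 40°, lat -20°.
Square 6, 0: +6·2° lon, +0·1° lat → SW at lon 52°, lat -20°.
Subsquare c=2, l=11: +2·0.0833333° lon, +11·0.0416667° lat → SW at lon 52.1667°, lat -19.5417°.
Cell spans 0.0833333° lon × 0.0416667° lat.
west 52.1667, east 52.2500.

52.1667, 52.2500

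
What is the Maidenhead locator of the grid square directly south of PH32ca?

PH31cx

Latitude subsquare a = 0; −1 → -1, wraps to 23 = x, carry into square.
Latitude square 2; −1 → 1.
The longitude characters are unchanged.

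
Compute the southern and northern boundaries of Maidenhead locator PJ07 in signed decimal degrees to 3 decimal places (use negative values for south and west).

Field P=15, J=9: +15·20° lon, +9·10° lat → SW at lon 120°, lat 0°.
Square 0, 7: +0·2° lon, +7·1° lat → SW at lon 120°, lat 7°.
Cell spans 2° lon × 1° lat.
south 7.000, north 8.000.

7.000, 8.000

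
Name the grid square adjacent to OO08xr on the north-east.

OO18as

Longitude subsquare x = 23; +1 → 24, wraps to 0 = a, carry into square.
Longitude square 0; +1 → 1.
Latitude subsquare r = 17; +1 → 18 = s.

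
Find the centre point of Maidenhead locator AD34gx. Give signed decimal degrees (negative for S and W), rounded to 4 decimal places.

-55.0208, -173.4583

Field A=0, D=3: +0·20° lon, +3·10° lat → SW at lon -180°, lat -60°.
Square 3, 4: +3·2° lon, +4·1° lat → SW at lon -174°, lat -56°.
Subsquare g=6, x=23: +6·0.0833333° lon, +23·0.0416667° lat → SW at lon -173.5°, lat -55.0417°.
Cell spans 0.0833333° lon × 0.0416667° lat. Centre is SW corner plus half of each.
latitude -55.0208, longitude -173.4583.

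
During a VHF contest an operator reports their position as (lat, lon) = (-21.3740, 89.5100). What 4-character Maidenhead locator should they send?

NG48

Offset from 180°W / 90°S: lon 269.51°, lat 68.63°.
Field (20°×10°, letters A–R): lon ⌊269.51/20⌋ = 13 → N; lat ⌊68.63/10⌋ = 6 → G.
Square (2°×1°, digits 0–9): lon ⌊9.51/2⌋ = 4; lat ⌊8.63/1⌋ = 8.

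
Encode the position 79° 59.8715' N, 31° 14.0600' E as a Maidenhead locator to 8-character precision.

Add 180° to longitude and 90° to latitude: 211.23433, 169.99786.
Field: 211.23433/20 → 10 → K, 169.99786/10 → 16 → Q; chars KQ.
Square: 11.23433/2 → 5, 9.99786/1 → 9; chars 59.
Subsquare: 1.23433/0.0833333 → 14 → o, 0.99786/0.0416667 → 23 → x; chars ox.
Extended square: 0.06767/0.00833333 → 8, 0.03953/0.00416667 → 9; chars 89.

KQ59ox89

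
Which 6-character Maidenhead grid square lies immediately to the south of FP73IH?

Latitude subsquare h = 7; −1 → 6 = g.
The longitude characters are unchanged.

FP73ig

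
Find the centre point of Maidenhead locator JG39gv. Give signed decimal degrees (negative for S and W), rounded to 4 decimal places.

-20.1042, 6.5417

Field J=9, G=6: +9·20° lon, +6·10° lat → SW at lon 0°, lat -30°.
Square 3, 9: +3·2° lon, +9·1° lat → SW at lon 6°, lat -21°.
Subsquare g=6, v=21: +6·0.0833333° lon, +21·0.0416667° lat → SW at lon 6.5°, lat -20.125°.
Cell spans 0.0833333° lon × 0.0416667° lat. Centre is SW corner plus half of each.
latitude -20.1042, longitude 6.5417.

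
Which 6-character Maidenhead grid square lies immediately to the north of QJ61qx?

Latitude subsquare x = 23; +1 → 24, wraps to 0 = a, carry into square.
Latitude square 1; +1 → 2.
The longitude characters are unchanged.

QJ62qa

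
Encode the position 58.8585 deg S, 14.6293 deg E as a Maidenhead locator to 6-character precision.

JD71hd

Shift to the Maidenhead origin (180°W, 90°S): lon 194.6293, lat 31.1415.
Field (20°×10°, letters A–R): 194.6293/20 → 9 → J, 31.1415/10 → 3 → D; chars JD.
Square (2°×1°, digits 0–9): 14.6293/2 → 7, 1.1415/1 → 1; chars 71.
Subsquare (5′×2.5′, letters a–x): 0.6293/0.0833333 → 7 → h, 0.1415/0.0416667 → 3 → d; chars hd.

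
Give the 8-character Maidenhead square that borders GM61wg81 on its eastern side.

Longitude extended square 8; +1 → 9.
The latitude characters are unchanged.

GM61wg91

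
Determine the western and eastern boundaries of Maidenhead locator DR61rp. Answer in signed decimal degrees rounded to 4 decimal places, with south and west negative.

Field D=3, R=17: +3·20° lon, +17·10° lat → SW at lon -120°, lat 80°.
Square 6, 1: +6·2° lon, +1·1° lat → SW at lon -108°, lat 81°.
Subsquare r=17, p=15: +17·0.0833333° lon, +15·0.0416667° lat → SW at lon -106.583°, lat 81.625°.
Cell spans 0.0833333° lon × 0.0416667° lat.
west -106.5833, east -106.5000.

-106.5833, -106.5000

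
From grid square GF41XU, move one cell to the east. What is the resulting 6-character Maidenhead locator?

GF51au

Longitude subsquare x = 23; +1 → 24, wraps to 0 = a, carry into square.
Longitude square 4; +1 → 5.
The latitude characters are unchanged.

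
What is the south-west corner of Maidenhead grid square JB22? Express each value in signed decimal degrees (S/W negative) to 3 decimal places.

-78.000, 4.000

Field J=9, B=1: +9·20° lon, +1·10° lat → SW at lon 0°, lat -80°.
Square 2, 2: +2·2° lon, +2·1° lat → SW at lon 4°, lat -78°.
latitude -78.000, longitude 4.000.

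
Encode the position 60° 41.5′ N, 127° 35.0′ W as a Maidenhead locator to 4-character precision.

Shift to the Maidenhead origin (180°W, 90°S): lon 52.42, lat 150.69.
Field: lon ⌊52.42/20⌋ = 2 → C; lat ⌊150.69/10⌋ = 15 → P.
Square: lon ⌊12.42/2⌋ = 6; lat ⌊0.69/1⌋ = 0.

CP60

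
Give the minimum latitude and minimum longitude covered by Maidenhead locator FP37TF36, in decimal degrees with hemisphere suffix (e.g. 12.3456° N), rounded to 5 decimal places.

67.23333° N, 72.39167° W

Field F=5, P=15: +5·20° lon, +15·10° lat → SW at lon -80°, lat 60°.
Square 3, 7: +3·2° lon, +7·1° lat → SW at lon -74°, lat 67°.
Subsquare t=19, f=5: +19·0.0833333° lon, +5·0.0416667° lat → SW at lon -72.4167°, lat 67.2083°.
Extended square 3, 6: +3·0.00833333° lon, +6·0.00416667° lat → SW at lon -72.3917°, lat 67.2333°.
latitude 67.23333° N, longitude 72.39167° W.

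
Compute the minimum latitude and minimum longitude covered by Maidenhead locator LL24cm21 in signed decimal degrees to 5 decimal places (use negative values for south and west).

Field L=11, L=11: +11·20° lon, +11·10° lat → SW at lon 40°, lat 20°.
Square 2, 4: +2·2° lon, +4·1° lat → SW at lon 44°, lat 24°.
Subsquare c=2, m=12: +2·0.0833333° lon, +12·0.0416667° lat → SW at lon 44.1667°, lat 24.5°.
Extended square 2, 1: +2·0.00833333° lon, +1·0.00416667° lat → SW at lon 44.1833°, lat 24.5042°.
latitude 24.50417, longitude 44.18333.

24.50417, 44.18333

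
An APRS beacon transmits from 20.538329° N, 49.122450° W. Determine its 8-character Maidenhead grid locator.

GL50km59

Shift to the Maidenhead origin (180°W, 90°S): lon 130.87755, lat 110.53833.
Field: lon ⌊130.87755/20⌋ = 6 → G; lat ⌊110.53833/10⌋ = 11 → L.
Square: lon ⌊10.87755/2⌋ = 5; lat ⌊0.53833/1⌋ = 0.
Subsquare: lon ⌊0.87755/0.0833333⌋ = 10 → k; lat ⌊0.53833/0.0416667⌋ = 12 → m.
Extended square: lon ⌊0.04422/0.00833333⌋ = 5; lat ⌊0.03833/0.00416667⌋ = 9.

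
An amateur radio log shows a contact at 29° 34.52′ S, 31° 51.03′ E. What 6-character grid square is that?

KG50wk

Offset from 180°W / 90°S: lon 211.8505°, lat 60.4247°.
Field: lon ⌊211.8505/20⌋ = 10 → K; lat ⌊60.4247/10⌋ = 6 → G.
Square: lon ⌊11.8505/2⌋ = 5; lat ⌊0.4247/1⌋ = 0.
Subsquare: lon ⌊1.8505/0.0833333⌋ = 22 → w; lat ⌊0.4247/0.0416667⌋ = 10 → k.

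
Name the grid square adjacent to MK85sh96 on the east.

Longitude extended square 9; +1 → 10, wraps to 0, carry into subsquare.
Longitude subsquare s = 18; +1 → 19 = t.
The latitude characters are unchanged.

MK85th06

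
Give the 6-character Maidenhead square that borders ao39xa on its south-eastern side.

Longitude subsquare x = 23; +1 → 24, wraps to 0 = a, carry into square.
Longitude square 3; +1 → 4.
Latitude subsquare a = 0; −1 → -1, wraps to 23 = x, carry into square.
Latitude square 9; −1 → 8.

AO48ax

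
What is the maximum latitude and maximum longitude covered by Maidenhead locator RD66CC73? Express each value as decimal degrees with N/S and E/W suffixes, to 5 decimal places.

53.90000° S, 172.23333° E

Field R=17, D=3: +17·20° lon, +3·10° lat → SW at lon 160°, lat -60°.
Square 6, 6: +6·2° lon, +6·1° lat → SW at lon 172°, lat -54°.
Subsquare c=2, c=2: +2·0.0833333° lon, +2·0.0416667° lat → SW at lon 172.167°, lat -53.9167°.
Extended square 7, 3: +7·0.00833333° lon, +3·0.00416667° lat → SW at lon 172.225°, lat -53.9042°.
Cell spans 0.00833333° lon × 0.00416667° lat. NE corner is SW corner plus one full cell.
latitude 53.90000° S, longitude 172.23333° E.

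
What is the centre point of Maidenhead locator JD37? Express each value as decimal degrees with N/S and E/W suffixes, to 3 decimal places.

52.500° S, 7.000° E

Field J=9, D=3: +9·20° lon, +3·10° lat → SW at lon 0°, lat -60°.
Square 3, 7: +3·2° lon, +7·1° lat → SW at lon 6°, lat -53°.
Cell spans 2° lon × 1° lat. Centre is SW corner plus half of each.
latitude 52.500° S, longitude 7.000° E.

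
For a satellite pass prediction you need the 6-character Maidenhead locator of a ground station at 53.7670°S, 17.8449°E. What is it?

JD86wf

Shift to the Maidenhead origin (180°W, 90°S): lon 197.8449, lat 36.2330.
Field: 197.8449/20 → 9 → J, 36.2330/10 → 3 → D; chars JD.
Square: 17.8449/2 → 8, 6.2330/1 → 6; chars 86.
Subsquare: 1.8449/0.0833333 → 22 → w, 0.2330/0.0416667 → 5 → f; chars wf.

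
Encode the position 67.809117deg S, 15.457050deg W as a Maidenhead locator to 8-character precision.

IC22ge55

Offset from 180°W / 90°S: lon 164.54295°, lat 22.19088°.
Field (20°×10°, letters A–R): 164.54295/20 → 8 → I, 22.19088/10 → 2 → C; chars IC.
Square (2°×1°, digits 0–9): 4.54295/2 → 2, 2.19088/1 → 2; chars 22.
Subsquare (5′×2.5′, letters a–x): 0.54295/0.0833333 → 6 → g, 0.19088/0.0416667 → 4 → e; chars ge.
Extended square (30″×15″, digits 0–9): 0.04295/0.00833333 → 5, 0.02422/0.00416667 → 5; chars 55.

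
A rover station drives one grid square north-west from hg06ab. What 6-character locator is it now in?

GG96xc

Longitude subsquare a = 0; −1 → -1, wraps to 23 = x, carry into square.
Longitude square 0; −1 → -1, wraps to 9, carry into field.
Longitude field H = 7; −1 → 6 = G.
Latitude subsquare b = 1; +1 → 2 = c.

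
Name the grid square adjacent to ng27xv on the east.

NG37av

Longitude subsquare x = 23; +1 → 24, wraps to 0 = a, carry into square.
Longitude square 2; +1 → 3.
The latitude characters are unchanged.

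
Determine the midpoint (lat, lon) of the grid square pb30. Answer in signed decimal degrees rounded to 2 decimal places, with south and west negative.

-79.50, 127.00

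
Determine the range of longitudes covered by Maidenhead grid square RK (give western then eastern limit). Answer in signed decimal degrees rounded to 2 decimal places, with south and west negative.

Field R=17, K=10: +17·20° lon, +10·10° lat → SW at lon 160°, lat 10°.
Cell spans 20° lon × 10° lat.
west 160.00, east 180.00.

160.00, 180.00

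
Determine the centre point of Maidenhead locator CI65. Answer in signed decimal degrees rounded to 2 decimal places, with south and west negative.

Field C=2, I=8: +2·20° lon, +8·10° lat → SW at lon -140°, lat -10°.
Square 6, 5: +6·2° lon, +5·1° lat → SW at lon -128°, lat -5°.
Cell spans 2° lon × 1° lat. Centre is SW corner plus half of each.
latitude -4.50, longitude -127.00.

-4.50, -127.00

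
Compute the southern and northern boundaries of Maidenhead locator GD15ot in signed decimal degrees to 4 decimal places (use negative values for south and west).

Field G=6, D=3: +6·20° lon, +3·10° lat → SW at lon -60°, lat -60°.
Square 1, 5: +1·2° lon, +5·1° lat → SW at lon -58°, lat -55°.
Subsquare o=14, t=19: +14·0.0833333° lon, +19·0.0416667° lat → SW at lon -56.8333°, lat -54.2083°.
Cell spans 0.0833333° lon × 0.0416667° lat.
south -54.2083, north -54.1667.

-54.2083, -54.1667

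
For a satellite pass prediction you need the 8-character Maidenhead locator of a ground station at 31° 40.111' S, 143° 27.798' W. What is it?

Add 180° to longitude and 90° to latitude: 36.53670, 58.33148.
Field: 36.53670/20 → 1 → B, 58.33148/10 → 5 → F; chars BF.
Square: 16.53670/2 → 8, 8.33148/1 → 8; chars 88.
Subsquare: 0.53670/0.0833333 → 6 → g, 0.33148/0.0416667 → 7 → h; chars gh.
Extended square: 0.03670/0.00833333 → 4, 0.03982/0.00416667 → 9; chars 49.

BF88gh49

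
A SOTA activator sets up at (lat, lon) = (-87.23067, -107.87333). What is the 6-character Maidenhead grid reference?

Shift to the Maidenhead origin (180°W, 90°S): lon 72.1267, lat 2.7693.
Field: lon ⌊72.1267/20⌋ = 3 → D; lat ⌊2.7693/10⌋ = 0 → A.
Square: lon ⌊12.1267/2⌋ = 6; lat ⌊2.7693/1⌋ = 2.
Subsquare: lon ⌊0.1267/0.0833333⌋ = 1 → b; lat ⌊0.7693/0.0416667⌋ = 18 → s.

DA62bs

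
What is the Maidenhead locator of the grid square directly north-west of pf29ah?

PF19xi

Longitude subsquare a = 0; −1 → -1, wraps to 23 = x, carry into square.
Longitude square 2; −1 → 1.
Latitude subsquare h = 7; +1 → 8 = i.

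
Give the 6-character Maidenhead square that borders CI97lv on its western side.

CI97kv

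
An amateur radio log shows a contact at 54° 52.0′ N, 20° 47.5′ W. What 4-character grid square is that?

HO94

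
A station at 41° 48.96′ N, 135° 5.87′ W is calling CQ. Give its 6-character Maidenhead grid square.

Offset from 180°W / 90°S: lon 44.9022°, lat 131.8160°.
Field: lon ⌊44.9022/20⌋ = 2 → C; lat ⌊131.8160/10⌋ = 13 → N.
Square: lon ⌊4.9022/2⌋ = 2; lat ⌊1.8160/1⌋ = 1.
Subsquare: lon ⌊0.9022/0.0833333⌋ = 10 → k; lat ⌊0.8160/0.0416667⌋ = 19 → t.

CN21kt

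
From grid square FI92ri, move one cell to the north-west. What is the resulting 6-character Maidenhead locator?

FI92qj

Longitude subsquare r = 17; −1 → 16 = q.
Latitude subsquare i = 8; +1 → 9 = j.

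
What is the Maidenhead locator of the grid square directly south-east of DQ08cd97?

Longitude extended square 9; +1 → 10, wraps to 0, carry into subsquare.
Longitude subsquare c = 2; +1 → 3 = d.
Latitude extended square 7; −1 → 6.

DQ08dd06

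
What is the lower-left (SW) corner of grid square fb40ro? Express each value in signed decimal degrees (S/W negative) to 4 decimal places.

Field F=5, B=1: +5·20° lon, +1·10° lat → SW at lon -80°, lat -80°.
Square 4, 0: +4·2° lon, +0·1° lat → SW at lon -72°, lat -80°.
Subsquare r=17, o=14: +17·0.0833333° lon, +14·0.0416667° lat → SW at lon -70.5833°, lat -79.4167°.
latitude -79.4167, longitude -70.5833.

-79.4167, -70.5833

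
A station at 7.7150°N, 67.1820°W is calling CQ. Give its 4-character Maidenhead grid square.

Shift to the Maidenhead origin (180°W, 90°S): lon 112.82, lat 97.72.
Field (20°×10°, letters A–R): lon ⌊112.82/20⌋ = 5 → F; lat ⌊97.72/10⌋ = 9 → J.
Square (2°×1°, digits 0–9): lon ⌊12.82/2⌋ = 6; lat ⌊7.72/1⌋ = 7.

FJ67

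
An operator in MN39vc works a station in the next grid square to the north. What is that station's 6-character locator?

Latitude subsquare c = 2; +1 → 3 = d.
The longitude characters are unchanged.

MN39vd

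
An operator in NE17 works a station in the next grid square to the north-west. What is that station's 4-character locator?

NE08

Longitude square 1; −1 → 0.
Latitude square 7; +1 → 8.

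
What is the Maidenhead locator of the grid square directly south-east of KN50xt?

Longitude subsquare x = 23; +1 → 24, wraps to 0 = a, carry into square.
Longitude square 5; +1 → 6.
Latitude subsquare t = 19; −1 → 18 = s.

KN60as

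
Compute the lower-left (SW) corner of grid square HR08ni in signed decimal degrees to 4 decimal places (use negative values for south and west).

88.3333, -38.9167

Field H=7, R=17: +7·20° lon, +17·10° lat → SW at lon -40°, lat 80°.
Square 0, 8: +0·2° lon, +8·1° lat → SW at lon -40°, lat 88°.
Subsquare n=13, i=8: +13·0.0833333° lon, +8·0.0416667° lat → SW at lon -38.9167°, lat 88.3333°.
latitude 88.3333, longitude -38.9167.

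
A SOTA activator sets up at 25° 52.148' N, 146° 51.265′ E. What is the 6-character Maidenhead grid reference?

QL35ku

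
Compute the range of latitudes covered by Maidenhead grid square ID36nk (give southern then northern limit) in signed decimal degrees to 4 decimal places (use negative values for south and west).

Field I=8, D=3: +8·20° lon, +3·10° lat → SW at lon -20°, lat -60°.
Square 3, 6: +3·2° lon, +6·1° lat → SW at lon -14°, lat -54°.
Subsquare n=13, k=10: +13·0.0833333° lon, +10·0.0416667° lat → SW at lon -12.9167°, lat -53.5833°.
Cell spans 0.0833333° lon × 0.0416667° lat.
south -53.5833, north -53.5417.

-53.5833, -53.5417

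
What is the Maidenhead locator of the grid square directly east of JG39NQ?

JG39oq

Longitude subsquare n = 13; +1 → 14 = o.
The latitude characters are unchanged.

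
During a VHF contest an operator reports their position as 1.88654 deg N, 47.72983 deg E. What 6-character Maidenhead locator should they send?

Offset from 180°W / 90°S: lon 227.7298°, lat 91.8865°.
Field: lon ⌊227.7298/20⌋ = 11 → L; lat ⌊91.8865/10⌋ = 9 → J.
Square: lon ⌊7.7298/2⌋ = 3; lat ⌊1.8865/1⌋ = 1.
Subsquare: lon ⌊1.7298/0.0833333⌋ = 20 → u; lat ⌊0.8865/0.0416667⌋ = 21 → v.

LJ31uv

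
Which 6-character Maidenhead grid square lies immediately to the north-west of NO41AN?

NO31xo

Longitude subsquare a = 0; −1 → -1, wraps to 23 = x, carry into square.
Longitude square 4; −1 → 3.
Latitude subsquare n = 13; +1 → 14 = o.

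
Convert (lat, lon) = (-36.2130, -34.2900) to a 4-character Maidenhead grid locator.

HF23

Shift to the Maidenhead origin (180°W, 90°S): lon 145.71, lat 53.79.
Field: 145.71/20 → 7 → H, 53.79/10 → 5 → F; chars HF.
Square: 5.71/2 → 2, 3.79/1 → 3; chars 23.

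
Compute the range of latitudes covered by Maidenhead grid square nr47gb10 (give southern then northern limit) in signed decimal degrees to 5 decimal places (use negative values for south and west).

Field N=13, R=17: +13·20° lon, +17·10° lat → SW at lon 80°, lat 80°.
Square 4, 7: +4·2° lon, +7·1° lat → SW at lon 88°, lat 87°.
Subsquare g=6, b=1: +6·0.0833333° lon, +1·0.0416667° lat → SW at lon 88.5°, lat 87.0417°.
Extended square 1, 0: +1·0.00833333° lon, +0·0.00416667° lat → SW at lon 88.5083°, lat 87.0417°.
Cell spans 0.00833333° lon × 0.00416667° lat.
south 87.04167, north 87.04583.

87.04167, 87.04583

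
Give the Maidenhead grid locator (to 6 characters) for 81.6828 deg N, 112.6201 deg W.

Add 180° to longitude and 90° to latitude: 67.3799, 171.6828.
Field: lon ⌊67.3799/20⌋ = 3 → D; lat ⌊171.6828/10⌋ = 17 → R.
Square: lon ⌊7.3799/2⌋ = 3; lat ⌊1.6828/1⌋ = 1.
Subsquare: lon ⌊1.3799/0.0833333⌋ = 16 → q; lat ⌊0.6828/0.0416667⌋ = 16 → q.

DR31qq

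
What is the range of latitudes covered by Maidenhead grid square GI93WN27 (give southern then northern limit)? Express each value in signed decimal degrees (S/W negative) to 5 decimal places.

-6.42917, -6.42500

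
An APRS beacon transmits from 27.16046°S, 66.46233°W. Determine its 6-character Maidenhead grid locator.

FG62su

Add 180° to longitude and 90° to latitude: 113.5377, 62.8395.
Field: lon ⌊113.5377/20⌋ = 5 → F; lat ⌊62.8395/10⌋ = 6 → G.
Square: lon ⌊13.5377/2⌋ = 6; lat ⌊2.8395/1⌋ = 2.
Subsquare: lon ⌊1.5377/0.0833333⌋ = 18 → s; lat ⌊0.8395/0.0416667⌋ = 20 → u.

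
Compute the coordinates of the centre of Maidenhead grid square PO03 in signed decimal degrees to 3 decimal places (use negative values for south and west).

Field P=15, O=14: +15·20° lon, +14·10° lat → SW at lon 120°, lat 50°.
Square 0, 3: +0·2° lon, +3·1° lat → SW at lon 120°, lat 53°.
Cell spans 2° lon × 1° lat. Centre is SW corner plus half of each.
latitude 53.500, longitude 121.000.

53.500, 121.000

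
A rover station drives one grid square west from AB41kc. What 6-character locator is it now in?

Longitude subsquare k = 10; −1 → 9 = j.
The latitude characters are unchanged.

AB41jc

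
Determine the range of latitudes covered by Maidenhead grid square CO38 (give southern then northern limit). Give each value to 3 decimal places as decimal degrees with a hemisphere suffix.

58.000° N, 59.000° N

Field C=2, O=14: +2·20° lon, +14·10° lat → SW at lon -140°, lat 50°.
Square 3, 8: +3·2° lon, +8·1° lat → SW at lon -134°, lat 58°.
Cell spans 2° lon × 1° lat.
south 58.000° N, north 59.000° N.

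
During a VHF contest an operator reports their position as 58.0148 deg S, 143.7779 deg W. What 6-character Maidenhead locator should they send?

BD81cx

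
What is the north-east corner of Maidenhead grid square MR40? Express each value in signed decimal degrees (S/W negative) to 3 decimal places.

Field M=12, R=17: +12·20° lon, +17·10° lat → SW at lon 60°, lat 80°.
Square 4, 0: +4·2° lon, +0·1° lat → SW at lon 68°, lat 80°.
Cell spans 2° lon × 1° lat. NE corner is SW corner plus one full cell.
latitude 81.000, longitude 70.000.

81.000, 70.000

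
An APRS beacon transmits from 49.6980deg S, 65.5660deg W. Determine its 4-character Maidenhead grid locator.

Shift to the Maidenhead origin (180°W, 90°S): lon 114.43, lat 40.30.
Field: 114.43/20 → 5 → F, 40.30/10 → 4 → E; chars FE.
Square: 14.43/2 → 7, 0.30/1 → 0; chars 70.

FE70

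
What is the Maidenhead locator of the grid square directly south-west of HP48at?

HP38xs

Longitude subsquare a = 0; −1 → -1, wraps to 23 = x, carry into square.
Longitude square 4; −1 → 3.
Latitude subsquare t = 19; −1 → 18 = s.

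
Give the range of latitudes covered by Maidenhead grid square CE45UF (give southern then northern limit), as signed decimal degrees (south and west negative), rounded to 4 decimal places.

-44.7917, -44.7500

Field C=2, E=4: +2·20° lon, +4·10° lat → SW at lon -140°, lat -50°.
Square 4, 5: +4·2° lon, +5·1° lat → SW at lon -132°, lat -45°.
Subsquare u=20, f=5: +20·0.0833333° lon, +5·0.0416667° lat → SW at lon -130.333°, lat -44.7917°.
Cell spans 0.0833333° lon × 0.0416667° lat.
south -44.7917, north -44.7500.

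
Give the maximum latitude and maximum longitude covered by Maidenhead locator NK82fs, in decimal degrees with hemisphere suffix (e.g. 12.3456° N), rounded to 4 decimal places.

Field N=13, K=10: +13·20° lon, +10·10° lat → SW at lon 80°, lat 10°.
Square 8, 2: +8·2° lon, +2·1° lat → SW at lon 96°, lat 12°.
Subsquare f=5, s=18: +5·0.0833333° lon, +18·0.0416667° lat → SW at lon 96.4167°, lat 12.75°.
Cell spans 0.0833333° lon × 0.0416667° lat. NE corner is SW corner plus one full cell.
latitude 12.7917° N, longitude 96.5000° E.

12.7917° N, 96.5000° E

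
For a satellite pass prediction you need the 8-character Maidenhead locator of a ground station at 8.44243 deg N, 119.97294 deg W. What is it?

DJ08ak36

Offset from 180°W / 90°S: lon 60.02706°, lat 98.44243°.
Field: 60.02706/20 → 3 → D, 98.44243/10 → 9 → J; chars DJ.
Square: 0.02706/2 → 0, 8.44243/1 → 8; chars 08.
Subsquare: 0.02706/0.0833333 → 0 → a, 0.44243/0.0416667 → 10 → k; chars ak.
Extended square: 0.02706/0.00833333 → 3, 0.02576/0.00416667 → 6; chars 36.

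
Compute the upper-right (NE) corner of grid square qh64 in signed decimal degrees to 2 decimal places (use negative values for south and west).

-15.00, 154.00

Field Q=16, H=7: +16·20° lon, +7·10° lat → SW at lon 140°, lat -20°.
Square 6, 4: +6·2° lon, +4·1° lat → SW at lon 152°, lat -16°.
Cell spans 2° lon × 1° lat. NE corner is SW corner plus one full cell.
latitude -15.00, longitude 154.00.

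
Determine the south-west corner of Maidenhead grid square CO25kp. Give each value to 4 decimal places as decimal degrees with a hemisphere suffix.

55.6250° N, 135.1667° W

Field C=2, O=14: +2·20° lon, +14·10° lat → SW at lon -140°, lat 50°.
Square 2, 5: +2·2° lon, +5·1° lat → SW at lon -136°, lat 55°.
Subsquare k=10, p=15: +10·0.0833333° lon, +15·0.0416667° lat → SW at lon -135.167°, lat 55.625°.
latitude 55.6250° N, longitude 135.1667° W.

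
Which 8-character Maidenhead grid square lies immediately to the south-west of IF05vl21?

Longitude extended square 2; −1 → 1.
Latitude extended square 1; −1 → 0.

IF05vl10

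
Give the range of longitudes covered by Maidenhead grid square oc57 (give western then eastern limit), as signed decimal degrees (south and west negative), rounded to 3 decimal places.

110.000, 112.000

Field O=14, C=2: +14·20° lon, +2·10° lat → SW at lon 100°, lat -70°.
Square 5, 7: +5·2° lon, +7·1° lat → SW at lon 110°, lat -63°.
Cell spans 2° lon × 1° lat.
west 110.000, east 112.000.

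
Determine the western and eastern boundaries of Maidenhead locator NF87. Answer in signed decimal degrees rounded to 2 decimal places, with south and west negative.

96.00, 98.00

Field N=13, F=5: +13·20° lon, +5·10° lat → SW at lon 80°, lat -40°.
Square 8, 7: +8·2° lon, +7·1° lat → SW at lon 96°, lat -33°.
Cell spans 2° lon × 1° lat.
west 96.00, east 98.00.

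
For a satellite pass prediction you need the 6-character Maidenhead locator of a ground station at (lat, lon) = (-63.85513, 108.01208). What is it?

OC46ad

Add 180° to longitude and 90° to latitude: 288.0121, 26.1449.
Field: 288.0121/20 → 14 → O, 26.1449/10 → 2 → C; chars OC.
Square: 8.0121/2 → 4, 6.1449/1 → 6; chars 46.
Subsquare: 0.0121/0.0833333 → 0 → a, 0.1449/0.0416667 → 3 → d; chars ad.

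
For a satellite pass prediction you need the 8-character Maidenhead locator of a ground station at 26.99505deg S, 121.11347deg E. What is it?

Shift to the Maidenhead origin (180°W, 90°S): lon 301.11347, lat 63.00495.
Field (20°×10°, letters A–R): lon ⌊301.11347/20⌋ = 15 → P; lat ⌊63.00495/10⌋ = 6 → G.
Square (2°×1°, digits 0–9): lon ⌊1.11347/2⌋ = 0; lat ⌊3.00495/1⌋ = 3.
Subsquare (5′×2.5′, letters a–x): lon ⌊1.11347/0.0833333⌋ = 13 → n; lat ⌊0.00495/0.0416667⌋ = 0 → a.
Extended square (30″×15″, digits 0–9): lon ⌊0.03014/0.00833333⌋ = 3; lat ⌊0.00495/0.00416667⌋ = 1.

PG03na31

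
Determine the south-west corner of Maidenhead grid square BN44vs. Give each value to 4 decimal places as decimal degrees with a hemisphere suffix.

44.7500° N, 150.2500° W

Field B=1, N=13: +1·20° lon, +13·10° lat → SW at lon -160°, lat 40°.
Square 4, 4: +4·2° lon, +4·1° lat → SW at lon -152°, lat 44°.
Subsquare v=21, s=18: +21·0.0833333° lon, +18·0.0416667° lat → SW at lon -150.25°, lat 44.75°.
latitude 44.7500° N, longitude 150.2500° W.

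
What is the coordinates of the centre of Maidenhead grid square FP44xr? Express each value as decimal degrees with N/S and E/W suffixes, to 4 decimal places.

64.7292° N, 70.0417° W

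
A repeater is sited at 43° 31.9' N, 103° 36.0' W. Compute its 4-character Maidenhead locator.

Offset from 180°W / 90°S: lon 76.40°, lat 133.53°.
Field (20°×10°, letters A–R): lon ⌊76.40/20⌋ = 3 → D; lat ⌊133.53/10⌋ = 13 → N.
Square (2°×1°, digits 0–9): lon ⌊16.40/2⌋ = 8; lat ⌊3.53/1⌋ = 3.

DN83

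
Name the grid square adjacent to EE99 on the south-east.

FE08

Longitude square 9; +1 → 10, wraps to 0, carry into field.
Longitude field E = 4; +1 → 5 = F.
Latitude square 9; −1 → 8.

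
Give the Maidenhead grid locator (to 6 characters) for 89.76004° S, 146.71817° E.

QA30if

Add 180° to longitude and 90° to latitude: 326.7182, 0.2400.
Field: lon ⌊326.7182/20⌋ = 16 → Q; lat ⌊0.2400/10⌋ = 0 → A.
Square: lon ⌊6.7182/2⌋ = 3; lat ⌊0.2400/1⌋ = 0.
Subsquare: lon ⌊0.7182/0.0833333⌋ = 8 → i; lat ⌊0.2400/0.0416667⌋ = 5 → f.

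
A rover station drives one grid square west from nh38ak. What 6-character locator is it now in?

NH28xk

Longitude subsquare a = 0; −1 → -1, wraps to 23 = x, carry into square.
Longitude square 3; −1 → 2.
The latitude characters are unchanged.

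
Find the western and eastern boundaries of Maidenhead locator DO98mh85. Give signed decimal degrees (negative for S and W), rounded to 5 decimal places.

Field D=3, O=14: +3·20° lon, +14·10° lat → SW at lon -120°, lat 50°.
Square 9, 8: +9·2° lon, +8·1° lat → SW at lon -102°, lat 58°.
Subsquare m=12, h=7: +12·0.0833333° lon, +7·0.0416667° lat → SW at lon -101°, lat 58.2917°.
Extended square 8, 5: +8·0.00833333° lon, +5·0.00416667° lat → SW at lon -100.933°, lat 58.3125°.
Cell spans 0.00833333° lon × 0.00416667° lat.
west -100.93333, east -100.92500.

-100.93333, -100.92500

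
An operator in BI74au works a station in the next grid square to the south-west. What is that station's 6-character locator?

BI64xt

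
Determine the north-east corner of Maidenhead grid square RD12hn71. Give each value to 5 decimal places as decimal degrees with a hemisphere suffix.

Field R=17, D=3: +17·20° lon, +3·10° lat → SW at lon 160°, lat -60°.
Square 1, 2: +1·2° lon, +2·1° lat → SW at lon 162°, lat -58°.
Subsquare h=7, n=13: +7·0.0833333° lon, +13·0.0416667° lat → SW at lon 162.583°, lat -57.4583°.
Extended square 7, 1: +7·0.00833333° lon, +1·0.00416667° lat → SW at lon 162.642°, lat -57.4542°.
Cell spans 0.00833333° lon × 0.00416667° lat. NE corner is SW corner plus one full cell.
latitude 57.45000° S, longitude 162.65000° E.

57.45000° S, 162.65000° E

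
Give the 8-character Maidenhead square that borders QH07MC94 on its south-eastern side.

QH07nc03

Longitude extended square 9; +1 → 10, wraps to 0, carry into subsquare.
Longitude subsquare m = 12; +1 → 13 = n.
Latitude extended square 4; −1 → 3.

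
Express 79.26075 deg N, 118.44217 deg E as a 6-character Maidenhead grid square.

Shift to the Maidenhead origin (180°W, 90°S): lon 298.4422, lat 169.2608.
Field: lon ⌊298.4422/20⌋ = 14 → O; lat ⌊169.2608/10⌋ = 16 → Q.
Square: lon ⌊18.4422/2⌋ = 9; lat ⌊9.2608/1⌋ = 9.
Subsquare: lon ⌊0.4422/0.0833333⌋ = 5 → f; lat ⌊0.2608/0.0416667⌋ = 6 → g.

OQ99fg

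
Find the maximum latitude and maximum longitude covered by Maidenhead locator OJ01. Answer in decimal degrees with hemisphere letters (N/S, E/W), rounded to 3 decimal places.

Field O=14, J=9: +14·20° lon, +9·10° lat → SW at lon 100°, lat 0°.
Square 0, 1: +0·2° lon, +1·1° lat → SW at lon 100°, lat 1°.
Cell spans 2° lon × 1° lat. NE corner is SW corner plus one full cell.
latitude 2.000° N, longitude 102.000° E.

2.000° N, 102.000° E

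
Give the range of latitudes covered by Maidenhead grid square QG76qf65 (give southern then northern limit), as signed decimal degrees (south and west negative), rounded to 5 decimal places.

Field Q=16, G=6: +16·20° lon, +6·10° lat → SW at lon 140°, lat -30°.
Square 7, 6: +7·2° lon, +6·1° lat → SW at lon 154°, lat -24°.
Subsquare q=16, f=5: +16·0.0833333° lon, +5·0.0416667° lat → SW at lon 155.333°, lat -23.7917°.
Extended square 6, 5: +6·0.00833333° lon, +5·0.00416667° lat → SW at lon 155.383°, lat -23.7708°.
Cell spans 0.00833333° lon × 0.00416667° lat.
south -23.77083, north -23.76667.

-23.77083, -23.76667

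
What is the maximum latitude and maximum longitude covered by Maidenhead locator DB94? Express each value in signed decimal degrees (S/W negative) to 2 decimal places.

Field D=3, B=1: +3·20° lon, +1·10° lat → SW at lon -120°, lat -80°.
Square 9, 4: +9·2° lon, +4·1° lat → SW at lon -102°, lat -76°.
Cell spans 2° lon × 1° lat. NE corner is SW corner plus one full cell.
latitude -75.00, longitude -100.00.

-75.00, -100.00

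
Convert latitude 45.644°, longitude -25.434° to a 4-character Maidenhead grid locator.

HN75

Shift to the Maidenhead origin (180°W, 90°S): lon 154.57, lat 135.64.
Field: lon ⌊154.57/20⌋ = 7 → H; lat ⌊135.64/10⌋ = 13 → N.
Square: lon ⌊14.57/2⌋ = 7; lat ⌊5.64/1⌋ = 5.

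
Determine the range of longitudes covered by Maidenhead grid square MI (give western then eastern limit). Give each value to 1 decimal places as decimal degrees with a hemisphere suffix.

Field M=12, I=8: +12·20° lon, +8·10° lat → SW at lon 60°, lat -10°.
Cell spans 20° lon × 10° lat.
west 60.0° E, east 80.0° E.

60.0° E, 80.0° E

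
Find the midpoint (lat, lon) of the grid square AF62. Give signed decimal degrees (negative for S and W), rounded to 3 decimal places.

-37.500, -167.000

Field A=0, F=5: +0·20° lon, +5·10° lat → SW at lon -180°, lat -40°.
Square 6, 2: +6·2° lon, +2·1° lat → SW at lon -168°, lat -38°.
Cell spans 2° lon × 1° lat. Centre is SW corner plus half of each.
latitude -37.500, longitude -167.000.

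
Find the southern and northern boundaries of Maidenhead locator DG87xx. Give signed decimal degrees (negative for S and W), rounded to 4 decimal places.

Field D=3, G=6: +3·20° lon, +6·10° lat → SW at lon -120°, lat -30°.
Square 8, 7: +8·2° lon, +7·1° lat → SW at lon -104°, lat -23°.
Subsquare x=23, x=23: +23·0.0833333° lon, +23·0.0416667° lat → SW at lon -102.083°, lat -22.0417°.
Cell spans 0.0833333° lon × 0.0416667° lat.
south -22.0417, north -22.0000.

-22.0417, -22.0000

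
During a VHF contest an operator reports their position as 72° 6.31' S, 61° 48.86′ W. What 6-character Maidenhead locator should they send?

FB97cv

Offset from 180°W / 90°S: lon 118.1857°, lat 17.8948°.
Field (20°×10°, letters A–R): 118.1857/20 → 5 → F, 17.8948/10 → 1 → B; chars FB.
Square (2°×1°, digits 0–9): 18.1857/2 → 9, 7.8948/1 → 7; chars 97.
Subsquare (5′×2.5′, letters a–x): 0.1857/0.0833333 → 2 → c, 0.8948/0.0416667 → 21 → v; chars cv.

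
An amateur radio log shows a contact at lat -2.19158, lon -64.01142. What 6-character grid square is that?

Offset from 180°W / 90°S: lon 115.9886°, lat 87.8084°.
Field: 115.9886/20 → 5 → F, 87.8084/10 → 8 → I; chars FI.
Square: 15.9886/2 → 7, 7.8084/1 → 7; chars 77.
Subsquare: 1.9886/0.0833333 → 23 → x, 0.8084/0.0416667 → 19 → t; chars xt.

FI77xt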